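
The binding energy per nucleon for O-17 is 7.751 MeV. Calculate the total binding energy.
B.E. = 7.751 × 17 = 131.8 MeV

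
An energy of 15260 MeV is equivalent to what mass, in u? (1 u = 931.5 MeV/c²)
m = E/c² = 16.38 u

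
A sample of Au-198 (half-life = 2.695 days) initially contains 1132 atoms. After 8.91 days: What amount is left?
N = N₀(1/2)^(t/t½) = 114.4 atoms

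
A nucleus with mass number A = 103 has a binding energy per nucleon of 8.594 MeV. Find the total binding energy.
B.E. = 8.594 × 103 = 885.2 MeV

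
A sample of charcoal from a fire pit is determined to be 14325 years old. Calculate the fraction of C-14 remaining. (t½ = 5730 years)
N/N₀ = (1/2)^(t/t½) = 0.1768 = 17.7%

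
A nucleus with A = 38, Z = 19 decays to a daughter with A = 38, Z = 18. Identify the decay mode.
ΔA = 0, ΔZ = -1 ⇒ beta-plus decay (β⁺) or electron capture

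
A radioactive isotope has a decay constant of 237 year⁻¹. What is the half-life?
t½ = ln(2)/λ = 0.002925 years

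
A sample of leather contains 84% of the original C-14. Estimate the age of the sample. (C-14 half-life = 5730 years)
Age = t½ × log₂(1/ratio) = 1441 years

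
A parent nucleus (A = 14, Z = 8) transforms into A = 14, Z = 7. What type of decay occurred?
ΔA = 0, ΔZ = -1 ⇒ beta-plus decay (β⁺) or electron capture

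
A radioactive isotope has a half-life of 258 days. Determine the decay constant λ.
λ = ln(2)/t½ = 0.002687 day⁻¹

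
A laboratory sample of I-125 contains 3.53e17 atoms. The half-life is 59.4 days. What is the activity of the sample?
A = λN = 4.119e15 decays/day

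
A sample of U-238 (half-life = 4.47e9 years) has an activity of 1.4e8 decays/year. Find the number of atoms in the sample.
N = A/λ = 9.028e17 atoms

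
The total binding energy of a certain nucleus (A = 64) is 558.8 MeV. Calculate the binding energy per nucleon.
B.E./A = 558.8/64 = 8.731 MeV/nucleon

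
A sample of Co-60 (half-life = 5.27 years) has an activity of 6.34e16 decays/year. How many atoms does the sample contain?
N = A/λ = 4.82e17 atoms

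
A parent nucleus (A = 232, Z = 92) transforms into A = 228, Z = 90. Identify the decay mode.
ΔA = -4, ΔZ = -2 ⇒ alpha decay (α)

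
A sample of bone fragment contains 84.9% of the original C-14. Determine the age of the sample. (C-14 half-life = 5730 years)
Age = t½ × log₂(1/ratio) = 1353 years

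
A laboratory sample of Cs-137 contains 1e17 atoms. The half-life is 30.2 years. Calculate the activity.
A = λN = 2.295e15 decays/year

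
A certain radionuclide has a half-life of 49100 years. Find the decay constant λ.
λ = ln(2)/t½ = 1.412e-5 year⁻¹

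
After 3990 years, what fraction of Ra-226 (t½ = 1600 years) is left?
N/N₀ = (1/2)^(t/t½) = 0.1775 = 17.8%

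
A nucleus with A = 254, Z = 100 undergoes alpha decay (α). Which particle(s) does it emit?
α particle = ⁴₂He (2 protons + 2 neutrons)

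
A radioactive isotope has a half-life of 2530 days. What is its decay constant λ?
λ = ln(2)/t½ = 2.74e-4 day⁻¹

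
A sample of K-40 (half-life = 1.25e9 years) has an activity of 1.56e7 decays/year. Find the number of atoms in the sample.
N = A/λ = 2.813e16 atoms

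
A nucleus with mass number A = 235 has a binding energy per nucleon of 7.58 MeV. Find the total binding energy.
B.E. = 7.58 × 235 = 1781 MeV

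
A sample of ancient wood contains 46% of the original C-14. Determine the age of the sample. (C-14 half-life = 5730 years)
Age = t½ × log₂(1/ratio) = 6419 years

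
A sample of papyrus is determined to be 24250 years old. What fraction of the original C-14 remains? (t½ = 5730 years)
N/N₀ = (1/2)^(t/t½) = 0.05321 = 5.32%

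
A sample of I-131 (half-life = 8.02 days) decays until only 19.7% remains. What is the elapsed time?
t = t½ × log₂(N₀/N) = 18.8 days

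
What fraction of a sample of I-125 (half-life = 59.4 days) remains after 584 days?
N/N₀ = (1/2)^(t/t½) = 0.001097 = 0.11%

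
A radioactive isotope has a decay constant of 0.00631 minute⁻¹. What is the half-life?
t½ = ln(2)/λ = 109.8 minutes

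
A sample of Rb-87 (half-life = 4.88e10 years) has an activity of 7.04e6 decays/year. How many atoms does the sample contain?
N = A/λ = 4.956e17 atoms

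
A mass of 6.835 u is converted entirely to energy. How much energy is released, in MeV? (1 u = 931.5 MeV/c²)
E = mc² = 6367 MeV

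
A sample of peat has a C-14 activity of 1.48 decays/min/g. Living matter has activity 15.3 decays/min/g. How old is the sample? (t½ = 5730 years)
Age = t½ × log₂(A₀/A) = 19310 years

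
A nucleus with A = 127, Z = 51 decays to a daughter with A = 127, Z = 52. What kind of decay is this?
ΔA = 0, ΔZ = +1 ⇒ beta-minus decay (β⁻)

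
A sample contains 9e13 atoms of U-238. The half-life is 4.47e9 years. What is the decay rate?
A = λN = 13960 decays/year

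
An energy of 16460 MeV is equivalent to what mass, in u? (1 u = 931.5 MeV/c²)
m = E/c² = 17.67 u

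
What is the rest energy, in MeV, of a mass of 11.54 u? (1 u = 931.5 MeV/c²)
E = mc² = 10750 MeV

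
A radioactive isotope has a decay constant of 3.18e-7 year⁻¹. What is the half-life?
t½ = ln(2)/λ = 2.18e6 years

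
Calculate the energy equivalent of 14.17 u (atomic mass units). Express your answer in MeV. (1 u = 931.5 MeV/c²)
E = mc² = 13200 MeV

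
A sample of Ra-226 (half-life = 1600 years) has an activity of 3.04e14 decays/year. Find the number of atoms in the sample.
N = A/λ = 7.017e17 atoms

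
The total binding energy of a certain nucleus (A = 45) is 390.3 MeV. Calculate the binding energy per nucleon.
B.E./A = 390.3/45 = 8.673 MeV/nucleon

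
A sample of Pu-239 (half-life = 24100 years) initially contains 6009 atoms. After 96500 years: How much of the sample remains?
N = N₀(1/2)^(t/t½) = 374.5 atoms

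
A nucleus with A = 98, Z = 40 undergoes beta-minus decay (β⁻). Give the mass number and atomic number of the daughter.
Daughter: A = 98, Z = 41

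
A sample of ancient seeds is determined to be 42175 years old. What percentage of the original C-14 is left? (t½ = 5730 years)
N/N₀ = (1/2)^(t/t½) = 0.006086 = 0.609%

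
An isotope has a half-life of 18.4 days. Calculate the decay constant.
λ = ln(2)/t½ = 0.03767 day⁻¹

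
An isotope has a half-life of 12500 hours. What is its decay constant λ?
λ = ln(2)/t½ = 5.545e-5 hour⁻¹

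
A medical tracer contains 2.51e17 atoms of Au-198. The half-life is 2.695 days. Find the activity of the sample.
A = λN = 6.456e16 decays/day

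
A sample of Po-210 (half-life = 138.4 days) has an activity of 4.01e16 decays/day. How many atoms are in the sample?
N = A/λ = 8.007e18 atoms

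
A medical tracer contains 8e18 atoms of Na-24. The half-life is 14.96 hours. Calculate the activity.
A = λN = 3.707e17 decays/hour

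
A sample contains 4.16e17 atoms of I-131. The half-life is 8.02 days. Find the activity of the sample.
A = λN = 3.595e16 decays/day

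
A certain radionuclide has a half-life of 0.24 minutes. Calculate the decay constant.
λ = ln(2)/t½ = 2.888 minute⁻¹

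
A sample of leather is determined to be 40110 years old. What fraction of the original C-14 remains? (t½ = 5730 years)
N/N₀ = (1/2)^(t/t½) = 0.007812 = 0.781%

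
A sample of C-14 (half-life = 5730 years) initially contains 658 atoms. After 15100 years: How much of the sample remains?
N = N₀(1/2)^(t/t½) = 105.9 atoms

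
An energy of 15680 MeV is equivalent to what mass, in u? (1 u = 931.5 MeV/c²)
m = E/c² = 16.83 u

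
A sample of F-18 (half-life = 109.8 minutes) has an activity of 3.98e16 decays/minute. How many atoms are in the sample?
N = A/λ = 6.305e18 atoms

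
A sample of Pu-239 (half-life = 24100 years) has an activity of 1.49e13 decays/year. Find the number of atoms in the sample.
N = A/λ = 5.181e17 atoms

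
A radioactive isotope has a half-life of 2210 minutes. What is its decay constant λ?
λ = ln(2)/t½ = 3.136e-4 minute⁻¹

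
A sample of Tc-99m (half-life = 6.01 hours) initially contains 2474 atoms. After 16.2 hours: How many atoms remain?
N = N₀(1/2)^(t/t½) = 381.9 atoms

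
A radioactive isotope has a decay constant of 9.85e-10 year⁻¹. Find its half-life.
t½ = ln(2)/λ = 7.037e8 years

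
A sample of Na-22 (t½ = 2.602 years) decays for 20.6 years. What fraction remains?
N/N₀ = (1/2)^(t/t½) = 0.004138 = 0.414%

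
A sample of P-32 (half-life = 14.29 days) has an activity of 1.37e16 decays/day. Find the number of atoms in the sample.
N = A/λ = 2.824e17 atoms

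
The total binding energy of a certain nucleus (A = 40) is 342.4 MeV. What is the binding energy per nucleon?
B.E./A = 342.4/40 = 8.56 MeV/nucleon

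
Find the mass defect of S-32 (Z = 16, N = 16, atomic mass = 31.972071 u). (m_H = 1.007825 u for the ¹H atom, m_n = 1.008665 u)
Δm = Z·m_H + N·m_n − M = 0.2918 u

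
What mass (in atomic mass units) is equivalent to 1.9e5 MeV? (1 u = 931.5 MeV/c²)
m = E/c² = 204 u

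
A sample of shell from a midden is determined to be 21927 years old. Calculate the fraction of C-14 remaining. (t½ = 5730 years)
N/N₀ = (1/2)^(t/t½) = 0.07048 = 7.05%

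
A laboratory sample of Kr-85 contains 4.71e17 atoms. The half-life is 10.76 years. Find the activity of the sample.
A = λN = 3.034e16 decays/year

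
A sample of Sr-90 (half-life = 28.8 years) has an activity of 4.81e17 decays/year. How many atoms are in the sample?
N = A/λ = 1.999e19 atoms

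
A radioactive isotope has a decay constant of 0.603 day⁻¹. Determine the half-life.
t½ = ln(2)/λ = 1.149 days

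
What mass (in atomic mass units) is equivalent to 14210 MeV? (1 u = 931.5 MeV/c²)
m = E/c² = 15.25 u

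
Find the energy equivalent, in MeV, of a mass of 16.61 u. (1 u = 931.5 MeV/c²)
E = mc² = 15470 MeV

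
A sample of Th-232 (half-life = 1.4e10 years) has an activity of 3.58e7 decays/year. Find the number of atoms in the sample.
N = A/λ = 7.231e17 atoms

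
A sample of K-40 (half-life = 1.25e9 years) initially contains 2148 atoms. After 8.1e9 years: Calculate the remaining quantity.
N = N₀(1/2)^(t/t½) = 24.06 atoms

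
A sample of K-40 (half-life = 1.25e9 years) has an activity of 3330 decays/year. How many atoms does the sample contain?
N = A/λ = 6.005e12 atoms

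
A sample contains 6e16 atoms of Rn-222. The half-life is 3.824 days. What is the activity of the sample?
A = λN = 1.088e16 decays/day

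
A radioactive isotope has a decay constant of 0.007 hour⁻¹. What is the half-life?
t½ = ln(2)/λ = 99.02 hours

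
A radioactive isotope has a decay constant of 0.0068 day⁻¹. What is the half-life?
t½ = ln(2)/λ = 101.9 days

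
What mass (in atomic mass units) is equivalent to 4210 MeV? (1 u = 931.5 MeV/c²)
m = E/c² = 4.52 u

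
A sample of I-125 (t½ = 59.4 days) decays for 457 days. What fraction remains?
N/N₀ = (1/2)^(t/t½) = 0.004831 = 0.483%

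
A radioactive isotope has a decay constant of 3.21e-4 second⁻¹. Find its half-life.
t½ = ln(2)/λ = 2159 seconds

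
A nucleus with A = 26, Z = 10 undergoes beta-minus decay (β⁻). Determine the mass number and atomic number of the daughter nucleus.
Daughter: A = 26, Z = 11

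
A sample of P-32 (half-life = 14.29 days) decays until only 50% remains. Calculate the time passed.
t = t½ × log₂(N₀/N) = 14.29 days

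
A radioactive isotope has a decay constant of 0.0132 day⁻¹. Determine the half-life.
t½ = ln(2)/λ = 52.51 days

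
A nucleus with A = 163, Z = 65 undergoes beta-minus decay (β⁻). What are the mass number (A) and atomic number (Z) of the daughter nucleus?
Daughter: A = 163, Z = 66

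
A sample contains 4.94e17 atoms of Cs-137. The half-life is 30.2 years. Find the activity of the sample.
A = λN = 1.134e16 decays/year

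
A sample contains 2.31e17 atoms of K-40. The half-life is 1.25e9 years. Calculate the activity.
A = λN = 1.281e8 decays/year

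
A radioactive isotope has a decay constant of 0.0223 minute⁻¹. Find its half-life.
t½ = ln(2)/λ = 31.08 minutes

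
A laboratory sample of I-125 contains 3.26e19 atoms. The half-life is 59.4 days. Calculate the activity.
A = λN = 3.804e17 decays/day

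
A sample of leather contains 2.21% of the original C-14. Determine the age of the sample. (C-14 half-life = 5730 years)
Age = t½ × log₂(1/ratio) = 31510 years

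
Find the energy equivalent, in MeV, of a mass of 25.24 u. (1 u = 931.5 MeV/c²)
E = mc² = 23510 MeV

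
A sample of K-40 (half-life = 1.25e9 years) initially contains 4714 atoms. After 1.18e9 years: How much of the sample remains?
N = N₀(1/2)^(t/t½) = 2450 atoms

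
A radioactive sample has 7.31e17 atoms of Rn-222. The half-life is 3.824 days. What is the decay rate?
A = λN = 1.325e17 decays/day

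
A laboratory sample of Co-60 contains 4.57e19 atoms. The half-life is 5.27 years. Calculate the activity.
A = λN = 6.011e18 decays/year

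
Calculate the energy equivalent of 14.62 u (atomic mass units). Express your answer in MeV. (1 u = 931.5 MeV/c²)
E = mc² = 13620 MeV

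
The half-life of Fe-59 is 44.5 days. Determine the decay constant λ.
λ = ln(2)/t½ = 0.01558 day⁻¹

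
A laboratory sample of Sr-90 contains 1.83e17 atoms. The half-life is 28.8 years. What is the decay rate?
A = λN = 4.404e15 decays/year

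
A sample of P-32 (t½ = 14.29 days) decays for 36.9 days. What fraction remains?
N/N₀ = (1/2)^(t/t½) = 0.167 = 16.7%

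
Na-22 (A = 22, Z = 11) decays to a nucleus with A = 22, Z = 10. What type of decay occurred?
ΔA = 0, ΔZ = -1 ⇒ beta-plus decay (β⁺) or electron capture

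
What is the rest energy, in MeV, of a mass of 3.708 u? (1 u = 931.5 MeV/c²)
E = mc² = 3454 MeV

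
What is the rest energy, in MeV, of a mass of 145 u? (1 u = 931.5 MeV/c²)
E = mc² = 1.351e5 MeV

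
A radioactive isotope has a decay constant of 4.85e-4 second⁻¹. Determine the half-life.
t½ = ln(2)/λ = 1429 seconds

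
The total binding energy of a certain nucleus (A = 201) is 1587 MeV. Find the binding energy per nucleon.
B.E./A = 1587/201 = 7.896 MeV/nucleon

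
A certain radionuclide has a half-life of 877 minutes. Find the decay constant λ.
λ = ln(2)/t½ = 7.904e-4 minute⁻¹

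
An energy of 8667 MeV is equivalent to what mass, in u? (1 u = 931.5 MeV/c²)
m = E/c² = 9.304 u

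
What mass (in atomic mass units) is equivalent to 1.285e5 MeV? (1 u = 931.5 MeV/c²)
m = E/c² = 137.9 u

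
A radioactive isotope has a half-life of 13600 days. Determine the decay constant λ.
λ = ln(2)/t½ = 5.097e-5 day⁻¹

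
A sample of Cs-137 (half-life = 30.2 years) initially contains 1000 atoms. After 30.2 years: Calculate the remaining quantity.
N = N₀(1/2)^(t/t½) = 500 atoms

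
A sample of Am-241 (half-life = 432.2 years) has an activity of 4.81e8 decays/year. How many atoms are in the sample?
N = A/λ = 2.999e11 atoms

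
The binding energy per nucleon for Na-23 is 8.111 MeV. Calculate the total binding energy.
B.E. = 8.111 × 23 = 186.6 MeV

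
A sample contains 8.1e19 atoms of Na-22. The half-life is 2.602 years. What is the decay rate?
A = λN = 2.158e19 decays/year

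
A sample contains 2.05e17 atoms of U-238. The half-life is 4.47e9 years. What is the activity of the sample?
A = λN = 3.179e7 decays/year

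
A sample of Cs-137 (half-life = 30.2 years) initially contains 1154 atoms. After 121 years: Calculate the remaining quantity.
N = N₀(1/2)^(t/t½) = 71.79 atoms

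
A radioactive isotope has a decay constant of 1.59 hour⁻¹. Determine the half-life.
t½ = ln(2)/λ = 0.4359 hours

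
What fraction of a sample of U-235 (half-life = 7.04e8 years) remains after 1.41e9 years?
N/N₀ = (1/2)^(t/t½) = 0.2495 = 25%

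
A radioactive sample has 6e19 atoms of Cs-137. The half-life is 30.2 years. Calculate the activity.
A = λN = 1.377e18 decays/year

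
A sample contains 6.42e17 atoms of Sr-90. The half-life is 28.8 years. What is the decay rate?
A = λN = 1.545e16 decays/year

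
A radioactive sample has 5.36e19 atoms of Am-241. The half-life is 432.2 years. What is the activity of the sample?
A = λN = 8.596e16 decays/year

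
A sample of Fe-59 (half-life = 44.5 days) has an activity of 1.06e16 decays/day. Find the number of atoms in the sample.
N = A/λ = 6.805e17 atoms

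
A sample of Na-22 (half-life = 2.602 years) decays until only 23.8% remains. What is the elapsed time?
t = t½ × log₂(N₀/N) = 5.389 years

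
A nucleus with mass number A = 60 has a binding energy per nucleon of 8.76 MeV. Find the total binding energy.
B.E. = 8.76 × 60 = 525.6 MeV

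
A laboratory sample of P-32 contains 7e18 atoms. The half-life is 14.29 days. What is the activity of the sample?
A = λN = 3.395e17 decays/day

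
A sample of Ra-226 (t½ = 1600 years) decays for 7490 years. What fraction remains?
N/N₀ = (1/2)^(t/t½) = 0.03898 = 3.9%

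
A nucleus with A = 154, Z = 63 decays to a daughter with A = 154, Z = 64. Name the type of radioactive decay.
ΔA = 0, ΔZ = +1 ⇒ beta-minus decay (β⁻)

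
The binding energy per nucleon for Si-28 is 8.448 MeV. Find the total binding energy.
B.E. = 8.448 × 28 = 236.5 MeV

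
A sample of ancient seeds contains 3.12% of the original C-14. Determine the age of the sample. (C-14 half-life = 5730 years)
Age = t½ × log₂(1/ratio) = 28660 years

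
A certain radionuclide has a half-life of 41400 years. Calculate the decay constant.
λ = ln(2)/t½ = 1.674e-5 year⁻¹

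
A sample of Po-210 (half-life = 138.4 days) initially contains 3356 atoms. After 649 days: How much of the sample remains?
N = N₀(1/2)^(t/t½) = 130.1 atoms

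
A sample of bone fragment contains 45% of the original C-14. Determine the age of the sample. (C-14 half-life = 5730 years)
Age = t½ × log₂(1/ratio) = 6601 years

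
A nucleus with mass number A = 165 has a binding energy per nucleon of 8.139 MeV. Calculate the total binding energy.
B.E. = 8.139 × 165 = 1343 MeV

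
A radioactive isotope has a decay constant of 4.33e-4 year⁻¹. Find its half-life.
t½ = ln(2)/λ = 1601 years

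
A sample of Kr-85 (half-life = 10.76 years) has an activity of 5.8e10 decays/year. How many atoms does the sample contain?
N = A/λ = 9.004e11 atoms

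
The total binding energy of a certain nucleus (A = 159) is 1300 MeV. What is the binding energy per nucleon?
B.E./A = 1300/159 = 8.176 MeV/nucleon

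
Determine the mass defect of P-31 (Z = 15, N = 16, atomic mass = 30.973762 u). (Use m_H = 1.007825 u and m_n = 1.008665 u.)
Δm = Z·m_H + N·m_n − M = 0.2823 u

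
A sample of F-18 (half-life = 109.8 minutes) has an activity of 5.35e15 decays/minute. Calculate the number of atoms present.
N = A/λ = 8.475e17 atoms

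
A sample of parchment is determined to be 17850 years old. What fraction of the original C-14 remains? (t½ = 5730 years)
N/N₀ = (1/2)^(t/t½) = 0.1154 = 11.5%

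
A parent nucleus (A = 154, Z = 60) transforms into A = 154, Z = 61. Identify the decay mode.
ΔA = 0, ΔZ = +1 ⇒ beta-minus decay (β⁻)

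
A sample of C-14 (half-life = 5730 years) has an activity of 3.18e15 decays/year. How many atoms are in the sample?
N = A/λ = 2.629e19 atoms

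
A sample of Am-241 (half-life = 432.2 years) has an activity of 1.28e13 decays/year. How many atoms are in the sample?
N = A/λ = 7.981e15 atoms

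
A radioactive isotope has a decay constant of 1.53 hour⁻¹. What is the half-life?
t½ = ln(2)/λ = 0.453 hours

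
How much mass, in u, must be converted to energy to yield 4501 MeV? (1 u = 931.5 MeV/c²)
m = E/c² = 4.832 u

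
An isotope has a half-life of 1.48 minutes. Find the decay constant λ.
λ = ln(2)/t½ = 0.4683 minute⁻¹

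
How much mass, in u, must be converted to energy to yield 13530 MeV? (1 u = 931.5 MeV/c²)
m = E/c² = 14.52 u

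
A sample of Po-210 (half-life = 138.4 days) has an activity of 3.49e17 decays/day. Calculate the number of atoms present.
N = A/λ = 6.968e19 atoms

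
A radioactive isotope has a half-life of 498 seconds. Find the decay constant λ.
λ = ln(2)/t½ = 0.001392 second⁻¹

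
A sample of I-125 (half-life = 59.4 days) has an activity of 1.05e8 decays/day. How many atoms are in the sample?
N = A/λ = 8.998e9 atoms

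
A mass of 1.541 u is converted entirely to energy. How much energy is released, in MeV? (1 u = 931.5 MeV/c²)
E = mc² = 1435 MeV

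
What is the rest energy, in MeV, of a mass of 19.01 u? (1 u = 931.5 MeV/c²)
E = mc² = 17710 MeV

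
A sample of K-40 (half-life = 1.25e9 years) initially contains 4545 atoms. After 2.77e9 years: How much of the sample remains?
N = N₀(1/2)^(t/t½) = 978.3 atoms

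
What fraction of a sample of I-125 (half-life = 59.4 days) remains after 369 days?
N/N₀ = (1/2)^(t/t½) = 0.01349 = 1.35%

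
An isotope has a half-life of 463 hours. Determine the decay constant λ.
λ = ln(2)/t½ = 0.001497 hour⁻¹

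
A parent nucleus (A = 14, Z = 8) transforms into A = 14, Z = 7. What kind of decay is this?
ΔA = 0, ΔZ = -1 ⇒ beta-plus decay (β⁺) or electron capture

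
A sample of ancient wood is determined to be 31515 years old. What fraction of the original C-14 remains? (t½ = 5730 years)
N/N₀ = (1/2)^(t/t½) = 0.0221 = 2.21%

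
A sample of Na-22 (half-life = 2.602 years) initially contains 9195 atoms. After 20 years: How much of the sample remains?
N = N₀(1/2)^(t/t½) = 44.64 atoms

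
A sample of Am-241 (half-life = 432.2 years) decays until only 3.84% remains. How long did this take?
t = t½ × log₂(N₀/N) = 2033 years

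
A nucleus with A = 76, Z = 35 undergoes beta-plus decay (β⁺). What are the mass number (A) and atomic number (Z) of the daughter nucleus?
Daughter: A = 76, Z = 34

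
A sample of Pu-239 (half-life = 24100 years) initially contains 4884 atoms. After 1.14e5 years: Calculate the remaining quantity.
N = N₀(1/2)^(t/t½) = 184 atoms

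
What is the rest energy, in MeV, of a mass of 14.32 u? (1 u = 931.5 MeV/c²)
E = mc² = 13340 MeV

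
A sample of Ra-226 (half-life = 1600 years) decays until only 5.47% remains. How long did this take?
t = t½ × log₂(N₀/N) = 6708 years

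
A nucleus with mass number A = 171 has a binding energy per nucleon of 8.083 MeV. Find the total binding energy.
B.E. = 8.083 × 171 = 1382 MeV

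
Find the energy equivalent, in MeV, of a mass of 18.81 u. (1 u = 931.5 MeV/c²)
E = mc² = 17520 MeV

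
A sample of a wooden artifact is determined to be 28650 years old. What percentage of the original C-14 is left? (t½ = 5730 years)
N/N₀ = (1/2)^(t/t½) = 0.03125 = 3.12%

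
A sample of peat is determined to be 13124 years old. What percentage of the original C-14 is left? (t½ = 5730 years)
N/N₀ = (1/2)^(t/t½) = 0.2044 = 20.4%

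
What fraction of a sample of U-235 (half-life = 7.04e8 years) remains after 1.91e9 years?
N/N₀ = (1/2)^(t/t½) = 0.1525 = 15.3%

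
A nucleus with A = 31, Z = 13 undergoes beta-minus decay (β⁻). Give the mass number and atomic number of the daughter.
Daughter: A = 31, Z = 14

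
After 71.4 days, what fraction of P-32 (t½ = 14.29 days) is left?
N/N₀ = (1/2)^(t/t½) = 0.03133 = 3.13%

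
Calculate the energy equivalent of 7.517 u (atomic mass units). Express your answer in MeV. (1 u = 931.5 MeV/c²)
E = mc² = 7002 MeV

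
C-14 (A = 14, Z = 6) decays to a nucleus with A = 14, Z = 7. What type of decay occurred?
ΔA = 0, ΔZ = +1 ⇒ beta-minus decay (β⁻)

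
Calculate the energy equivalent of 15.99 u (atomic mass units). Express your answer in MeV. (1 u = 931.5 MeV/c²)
E = mc² = 14890 MeV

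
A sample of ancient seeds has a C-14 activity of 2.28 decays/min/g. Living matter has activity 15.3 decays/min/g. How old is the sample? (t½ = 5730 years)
Age = t½ × log₂(A₀/A) = 15740 years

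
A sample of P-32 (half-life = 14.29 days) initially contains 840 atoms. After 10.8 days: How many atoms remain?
N = N₀(1/2)^(t/t½) = 497.5 atoms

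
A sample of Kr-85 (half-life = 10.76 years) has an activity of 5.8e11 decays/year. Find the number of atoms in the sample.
N = A/λ = 9.004e12 atoms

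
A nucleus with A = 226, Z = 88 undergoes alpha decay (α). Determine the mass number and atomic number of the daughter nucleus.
Daughter: A = 222, Z = 86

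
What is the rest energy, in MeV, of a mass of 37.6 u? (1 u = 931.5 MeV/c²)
E = mc² = 35020 MeV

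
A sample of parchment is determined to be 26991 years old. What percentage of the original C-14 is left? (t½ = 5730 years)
N/N₀ = (1/2)^(t/t½) = 0.0382 = 3.82%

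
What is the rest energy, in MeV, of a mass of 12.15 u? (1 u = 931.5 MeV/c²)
E = mc² = 11320 MeV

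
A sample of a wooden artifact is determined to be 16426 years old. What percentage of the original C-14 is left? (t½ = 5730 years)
N/N₀ = (1/2)^(t/t½) = 0.1371 = 13.7%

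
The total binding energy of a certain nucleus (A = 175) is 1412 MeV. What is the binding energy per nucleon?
B.E./A = 1412/175 = 8.069 MeV/nucleon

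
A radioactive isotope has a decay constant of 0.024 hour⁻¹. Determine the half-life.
t½ = ln(2)/λ = 28.88 hours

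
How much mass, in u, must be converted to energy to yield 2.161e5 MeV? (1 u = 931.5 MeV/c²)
m = E/c² = 232 u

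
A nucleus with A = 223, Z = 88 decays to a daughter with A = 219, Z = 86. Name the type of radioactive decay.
ΔA = -4, ΔZ = -2 ⇒ alpha decay (α)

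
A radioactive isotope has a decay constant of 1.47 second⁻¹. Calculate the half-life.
t½ = ln(2)/λ = 0.4715 seconds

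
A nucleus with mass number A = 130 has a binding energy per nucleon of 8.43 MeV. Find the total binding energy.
B.E. = 8.43 × 130 = 1096 MeV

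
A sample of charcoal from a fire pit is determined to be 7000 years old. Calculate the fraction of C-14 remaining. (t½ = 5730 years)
N/N₀ = (1/2)^(t/t½) = 0.4288 = 42.9%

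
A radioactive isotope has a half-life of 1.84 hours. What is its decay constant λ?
λ = ln(2)/t½ = 0.3767 hour⁻¹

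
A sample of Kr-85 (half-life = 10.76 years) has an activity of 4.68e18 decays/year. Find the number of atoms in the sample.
N = A/λ = 7.265e19 atoms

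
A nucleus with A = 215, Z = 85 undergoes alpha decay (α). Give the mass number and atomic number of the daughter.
Daughter: A = 211, Z = 83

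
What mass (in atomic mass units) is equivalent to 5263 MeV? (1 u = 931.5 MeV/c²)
m = E/c² = 5.65 u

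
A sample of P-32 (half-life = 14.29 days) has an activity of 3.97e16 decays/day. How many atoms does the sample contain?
N = A/λ = 8.185e17 atoms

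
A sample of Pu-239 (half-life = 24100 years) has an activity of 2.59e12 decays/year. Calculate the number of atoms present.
N = A/λ = 9.005e16 atoms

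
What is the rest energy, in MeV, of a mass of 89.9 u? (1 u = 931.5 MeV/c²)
E = mc² = 83740 MeV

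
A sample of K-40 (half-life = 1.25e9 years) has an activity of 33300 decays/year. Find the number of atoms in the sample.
N = A/λ = 6.005e13 atoms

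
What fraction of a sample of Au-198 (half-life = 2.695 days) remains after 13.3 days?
N/N₀ = (1/2)^(t/t½) = 0.03269 = 3.27%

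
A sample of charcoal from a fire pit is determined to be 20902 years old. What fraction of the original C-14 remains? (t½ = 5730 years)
N/N₀ = (1/2)^(t/t½) = 0.07978 = 7.98%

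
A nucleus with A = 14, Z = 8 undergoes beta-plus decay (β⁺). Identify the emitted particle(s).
β⁺: positron (e⁺) + neutrino (νₑ)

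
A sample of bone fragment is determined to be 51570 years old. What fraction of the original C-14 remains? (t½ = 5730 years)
N/N₀ = (1/2)^(t/t½) = 0.001953 = 0.195%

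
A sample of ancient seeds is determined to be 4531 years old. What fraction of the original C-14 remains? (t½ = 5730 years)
N/N₀ = (1/2)^(t/t½) = 0.578 = 57.8%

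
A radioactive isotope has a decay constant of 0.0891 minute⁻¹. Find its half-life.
t½ = ln(2)/λ = 7.779 minutes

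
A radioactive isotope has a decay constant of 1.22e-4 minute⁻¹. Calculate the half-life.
t½ = ln(2)/λ = 5682 minutes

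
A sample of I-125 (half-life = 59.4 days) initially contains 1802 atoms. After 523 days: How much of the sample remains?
N = N₀(1/2)^(t/t½) = 4.03 atoms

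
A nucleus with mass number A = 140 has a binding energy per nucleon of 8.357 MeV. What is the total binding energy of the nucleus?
B.E. = 8.357 × 140 = 1170 MeV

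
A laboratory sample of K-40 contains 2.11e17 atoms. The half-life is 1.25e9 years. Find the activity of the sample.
A = λN = 1.17e8 decays/year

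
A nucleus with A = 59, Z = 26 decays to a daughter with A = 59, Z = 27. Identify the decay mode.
ΔA = 0, ΔZ = +1 ⇒ beta-minus decay (β⁻)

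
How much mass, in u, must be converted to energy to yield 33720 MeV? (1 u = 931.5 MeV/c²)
m = E/c² = 36.2 u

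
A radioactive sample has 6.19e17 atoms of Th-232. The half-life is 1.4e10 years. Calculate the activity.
A = λN = 3.065e7 decays/year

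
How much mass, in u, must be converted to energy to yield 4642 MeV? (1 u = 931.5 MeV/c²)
m = E/c² = 4.983 u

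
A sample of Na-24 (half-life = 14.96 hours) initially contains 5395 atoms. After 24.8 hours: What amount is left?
N = N₀(1/2)^(t/t½) = 1710 atoms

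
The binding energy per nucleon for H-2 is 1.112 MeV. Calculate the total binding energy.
B.E. = 1.112 × 2 = 2.224 MeV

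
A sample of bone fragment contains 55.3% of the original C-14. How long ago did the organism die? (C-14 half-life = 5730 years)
Age = t½ × log₂(1/ratio) = 4897 years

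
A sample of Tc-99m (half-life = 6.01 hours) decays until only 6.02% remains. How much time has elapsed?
t = t½ × log₂(N₀/N) = 24.37 hours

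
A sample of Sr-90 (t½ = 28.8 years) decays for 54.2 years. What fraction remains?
N/N₀ = (1/2)^(t/t½) = 0.2713 = 27.1%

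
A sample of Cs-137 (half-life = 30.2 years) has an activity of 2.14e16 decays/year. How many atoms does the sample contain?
N = A/λ = 9.324e17 atoms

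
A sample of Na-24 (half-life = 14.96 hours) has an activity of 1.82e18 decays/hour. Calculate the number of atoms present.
N = A/λ = 3.928e19 atoms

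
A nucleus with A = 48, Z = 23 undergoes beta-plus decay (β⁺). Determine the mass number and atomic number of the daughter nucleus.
Daughter: A = 48, Z = 22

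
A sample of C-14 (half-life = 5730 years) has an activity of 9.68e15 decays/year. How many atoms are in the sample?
N = A/λ = 8.002e19 atoms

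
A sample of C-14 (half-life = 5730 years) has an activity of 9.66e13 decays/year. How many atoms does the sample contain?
N = A/λ = 7.986e17 atoms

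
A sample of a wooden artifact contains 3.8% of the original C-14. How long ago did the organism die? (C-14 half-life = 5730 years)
Age = t½ × log₂(1/ratio) = 27030 years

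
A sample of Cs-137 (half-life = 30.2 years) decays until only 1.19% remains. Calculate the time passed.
t = t½ × log₂(N₀/N) = 193.1 years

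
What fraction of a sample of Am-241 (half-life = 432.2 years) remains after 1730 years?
N/N₀ = (1/2)^(t/t½) = 0.06238 = 6.24%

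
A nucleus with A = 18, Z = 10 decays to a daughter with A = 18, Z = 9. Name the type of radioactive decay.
ΔA = 0, ΔZ = -1 ⇒ beta-plus decay (β⁺) or electron capture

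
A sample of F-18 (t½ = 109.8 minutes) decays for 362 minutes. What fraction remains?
N/N₀ = (1/2)^(t/t½) = 0.1017 = 10.2%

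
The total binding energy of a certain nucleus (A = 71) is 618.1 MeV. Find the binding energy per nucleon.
B.E./A = 618.1/71 = 8.706 MeV/nucleon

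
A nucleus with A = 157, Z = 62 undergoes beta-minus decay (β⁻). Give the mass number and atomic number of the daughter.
Daughter: A = 157, Z = 63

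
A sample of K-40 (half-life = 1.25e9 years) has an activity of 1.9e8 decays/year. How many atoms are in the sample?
N = A/λ = 3.426e17 atoms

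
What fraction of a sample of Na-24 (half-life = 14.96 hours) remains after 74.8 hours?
N/N₀ = (1/2)^(t/t½) = 0.03125 = 3.13%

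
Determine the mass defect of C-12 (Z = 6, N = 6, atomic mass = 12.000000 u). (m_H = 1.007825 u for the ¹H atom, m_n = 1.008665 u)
Δm = Z·m_H + N·m_n − M = 0.09894 u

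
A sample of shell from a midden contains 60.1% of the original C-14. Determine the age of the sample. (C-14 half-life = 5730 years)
Age = t½ × log₂(1/ratio) = 4209 years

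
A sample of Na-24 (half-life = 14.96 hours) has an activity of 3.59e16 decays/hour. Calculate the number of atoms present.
N = A/λ = 7.748e17 atoms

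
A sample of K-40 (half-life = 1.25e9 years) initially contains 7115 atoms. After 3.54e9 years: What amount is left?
N = N₀(1/2)^(t/t½) = 999.2 atoms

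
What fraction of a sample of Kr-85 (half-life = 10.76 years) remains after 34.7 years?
N/N₀ = (1/2)^(t/t½) = 0.107 = 10.7%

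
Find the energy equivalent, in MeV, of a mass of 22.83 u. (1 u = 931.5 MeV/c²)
E = mc² = 21270 MeV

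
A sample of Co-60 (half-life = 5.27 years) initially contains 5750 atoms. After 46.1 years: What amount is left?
N = N₀(1/2)^(t/t½) = 13.38 atoms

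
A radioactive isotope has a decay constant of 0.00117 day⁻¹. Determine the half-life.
t½ = ln(2)/λ = 592.4 days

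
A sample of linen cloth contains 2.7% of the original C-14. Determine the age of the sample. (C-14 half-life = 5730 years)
Age = t½ × log₂(1/ratio) = 29860 years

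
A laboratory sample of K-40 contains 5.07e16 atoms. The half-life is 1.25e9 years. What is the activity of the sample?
A = λN = 2.811e7 decays/year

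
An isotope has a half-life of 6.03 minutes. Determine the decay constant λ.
λ = ln(2)/t½ = 0.1149 minute⁻¹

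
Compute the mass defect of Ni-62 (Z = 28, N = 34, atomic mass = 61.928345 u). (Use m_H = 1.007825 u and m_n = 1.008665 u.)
Δm = Z·m_H + N·m_n − M = 0.5854 u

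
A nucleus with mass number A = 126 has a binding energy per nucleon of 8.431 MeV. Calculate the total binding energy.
B.E. = 8.431 × 126 = 1062 MeV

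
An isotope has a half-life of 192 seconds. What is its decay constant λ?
λ = ln(2)/t½ = 0.00361 second⁻¹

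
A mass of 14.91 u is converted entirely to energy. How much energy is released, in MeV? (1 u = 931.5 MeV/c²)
E = mc² = 13890 MeV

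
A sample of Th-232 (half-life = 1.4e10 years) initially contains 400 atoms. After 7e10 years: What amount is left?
N = N₀(1/2)^(t/t½) = 12.5 atoms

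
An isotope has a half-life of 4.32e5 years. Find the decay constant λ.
λ = ln(2)/t½ = 1.605e-6 year⁻¹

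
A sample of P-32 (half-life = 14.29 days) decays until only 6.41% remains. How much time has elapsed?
t = t½ × log₂(N₀/N) = 56.64 days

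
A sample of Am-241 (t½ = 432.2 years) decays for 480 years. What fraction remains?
N/N₀ = (1/2)^(t/t½) = 0.4631 = 46.3%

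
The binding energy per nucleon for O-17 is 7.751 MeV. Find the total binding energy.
B.E. = 7.751 × 17 = 131.8 MeV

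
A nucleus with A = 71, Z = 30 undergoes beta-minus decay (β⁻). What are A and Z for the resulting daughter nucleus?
Daughter: A = 71, Z = 31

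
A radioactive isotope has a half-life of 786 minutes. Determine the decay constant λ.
λ = ln(2)/t½ = 8.819e-4 minute⁻¹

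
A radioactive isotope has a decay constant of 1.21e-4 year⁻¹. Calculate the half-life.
t½ = ln(2)/λ = 5728 years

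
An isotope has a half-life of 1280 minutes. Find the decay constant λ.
λ = ln(2)/t½ = 5.415e-4 minute⁻¹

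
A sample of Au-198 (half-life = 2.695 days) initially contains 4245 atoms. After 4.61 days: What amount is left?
N = N₀(1/2)^(t/t½) = 1297 atoms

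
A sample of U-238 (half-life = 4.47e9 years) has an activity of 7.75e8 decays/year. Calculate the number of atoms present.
N = A/λ = 4.998e18 atoms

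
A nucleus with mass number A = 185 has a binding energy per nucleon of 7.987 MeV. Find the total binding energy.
B.E. = 7.987 × 185 = 1478 MeV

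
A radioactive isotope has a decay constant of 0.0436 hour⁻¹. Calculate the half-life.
t½ = ln(2)/λ = 15.9 hours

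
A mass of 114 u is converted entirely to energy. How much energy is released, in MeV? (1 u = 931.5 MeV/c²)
E = mc² = 1.062e5 MeV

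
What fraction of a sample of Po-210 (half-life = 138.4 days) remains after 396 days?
N/N₀ = (1/2)^(t/t½) = 0.1376 = 13.8%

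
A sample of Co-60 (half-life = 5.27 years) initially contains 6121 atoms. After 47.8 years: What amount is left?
N = N₀(1/2)^(t/t½) = 11.39 atoms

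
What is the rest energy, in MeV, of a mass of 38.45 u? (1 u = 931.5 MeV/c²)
E = mc² = 35820 MeV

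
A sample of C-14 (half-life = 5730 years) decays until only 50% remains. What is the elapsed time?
t = t½ × log₂(N₀/N) = 5730 years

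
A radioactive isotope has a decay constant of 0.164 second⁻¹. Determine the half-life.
t½ = ln(2)/λ = 4.227 seconds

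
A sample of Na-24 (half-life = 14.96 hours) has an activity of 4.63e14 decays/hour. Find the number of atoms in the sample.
N = A/λ = 9.993e15 atoms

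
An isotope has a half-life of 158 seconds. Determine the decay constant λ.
λ = ln(2)/t½ = 0.004387 second⁻¹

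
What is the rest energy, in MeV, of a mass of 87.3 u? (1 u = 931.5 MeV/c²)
E = mc² = 81320 MeV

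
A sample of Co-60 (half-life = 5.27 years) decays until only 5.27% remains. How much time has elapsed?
t = t½ × log₂(N₀/N) = 22.38 years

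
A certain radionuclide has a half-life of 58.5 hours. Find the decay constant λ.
λ = ln(2)/t½ = 0.01185 hour⁻¹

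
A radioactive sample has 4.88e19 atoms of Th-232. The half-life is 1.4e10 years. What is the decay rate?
A = λN = 2.416e9 decays/year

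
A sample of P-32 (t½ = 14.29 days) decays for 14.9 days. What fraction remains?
N/N₀ = (1/2)^(t/t½) = 0.4854 = 48.5%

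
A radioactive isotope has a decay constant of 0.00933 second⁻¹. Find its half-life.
t½ = ln(2)/λ = 74.29 seconds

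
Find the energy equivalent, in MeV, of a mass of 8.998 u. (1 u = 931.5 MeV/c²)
E = mc² = 8382 MeV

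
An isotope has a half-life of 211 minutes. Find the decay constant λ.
λ = ln(2)/t½ = 0.003285 minute⁻¹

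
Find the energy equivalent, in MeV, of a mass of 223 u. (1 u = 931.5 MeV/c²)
E = mc² = 2.077e5 MeV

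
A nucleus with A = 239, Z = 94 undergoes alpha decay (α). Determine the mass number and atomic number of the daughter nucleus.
Daughter: A = 235, Z = 92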